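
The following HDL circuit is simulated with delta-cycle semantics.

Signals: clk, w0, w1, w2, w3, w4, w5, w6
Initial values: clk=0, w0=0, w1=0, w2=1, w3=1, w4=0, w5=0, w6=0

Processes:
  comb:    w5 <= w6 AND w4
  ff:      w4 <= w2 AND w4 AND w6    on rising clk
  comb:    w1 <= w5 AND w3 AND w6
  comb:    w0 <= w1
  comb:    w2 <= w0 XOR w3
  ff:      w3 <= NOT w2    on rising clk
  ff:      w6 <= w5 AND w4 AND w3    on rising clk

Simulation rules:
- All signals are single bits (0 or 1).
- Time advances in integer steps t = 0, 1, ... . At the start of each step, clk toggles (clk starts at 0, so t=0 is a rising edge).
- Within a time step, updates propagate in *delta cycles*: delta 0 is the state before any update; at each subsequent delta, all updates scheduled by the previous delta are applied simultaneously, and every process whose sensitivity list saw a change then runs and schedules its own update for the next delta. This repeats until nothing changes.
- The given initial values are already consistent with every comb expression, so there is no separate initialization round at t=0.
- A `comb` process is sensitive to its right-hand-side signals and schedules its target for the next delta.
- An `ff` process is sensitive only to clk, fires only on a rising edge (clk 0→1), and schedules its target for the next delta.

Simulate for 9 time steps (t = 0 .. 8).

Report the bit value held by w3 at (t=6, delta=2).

1

t=0 Δ0: w0=0 w6=0 w5=0 clk=0 w1=0 w3=1 w4=0 w2=1
  Δ1: clk:0→1
  Δ2: w3:1→0
  Δ3: w2:1→0
  (3Δ to stable)
t=1 Δ0: w0=0 w6=0 w5=0 clk=1 w1=0 w3=0 w4=0 w2=0
  Δ1: clk:1→0
  (1Δ to stable)
t=2 Δ0: w0=0 w6=0 w5=0 clk=0 w1=0 w3=0 w4=0 w2=0
  Δ1: clk:0→1
  Δ2: w3:0→1
  Δ3: w2:0→1
  (3Δ to stable)
t=3 Δ0: w0=0 w6=0 w5=0 clk=1 w1=0 w3=1 w4=0 w2=1
  Δ1: clk:1→0
  (1Δ to stable)
t=4 Δ0: w0=0 w6=0 w5=0 clk=0 w1=0 w3=1 w4=0 w2=1
  Δ1: clk:0→1
  Δ2: w3:1→0
  Δ3: w2:1→0
  (3Δ to stable)
t=5 Δ0: w0=0 w6=0 w5=0 clk=1 w1=0 w3=0 w4=0 w2=0
  Δ1: clk:1→0
  (1Δ to stable)
t=6 Δ0: w0=0 w6=0 w5=0 clk=0 w1=0 w3=0 w4=0 w2=0
  Δ1: clk:0→1
  Δ2: w3:0→1
  Δ3: w2:0→1
  (3Δ to stable)
t=7 Δ0: w0=0 w6=0 w5=0 clk=1 w1=0 w3=1 w4=0 w2=1
  Δ1: clk:1→0
  (1Δ to stable)
t=8 Δ0: w0=0 w6=0 w5=0 clk=0 w1=0 w3=1 w4=0 w2=1
  Δ1: clk:0→1
  Δ2: w3:1→0
  Δ3: w2:1→0
  (3Δ to stable)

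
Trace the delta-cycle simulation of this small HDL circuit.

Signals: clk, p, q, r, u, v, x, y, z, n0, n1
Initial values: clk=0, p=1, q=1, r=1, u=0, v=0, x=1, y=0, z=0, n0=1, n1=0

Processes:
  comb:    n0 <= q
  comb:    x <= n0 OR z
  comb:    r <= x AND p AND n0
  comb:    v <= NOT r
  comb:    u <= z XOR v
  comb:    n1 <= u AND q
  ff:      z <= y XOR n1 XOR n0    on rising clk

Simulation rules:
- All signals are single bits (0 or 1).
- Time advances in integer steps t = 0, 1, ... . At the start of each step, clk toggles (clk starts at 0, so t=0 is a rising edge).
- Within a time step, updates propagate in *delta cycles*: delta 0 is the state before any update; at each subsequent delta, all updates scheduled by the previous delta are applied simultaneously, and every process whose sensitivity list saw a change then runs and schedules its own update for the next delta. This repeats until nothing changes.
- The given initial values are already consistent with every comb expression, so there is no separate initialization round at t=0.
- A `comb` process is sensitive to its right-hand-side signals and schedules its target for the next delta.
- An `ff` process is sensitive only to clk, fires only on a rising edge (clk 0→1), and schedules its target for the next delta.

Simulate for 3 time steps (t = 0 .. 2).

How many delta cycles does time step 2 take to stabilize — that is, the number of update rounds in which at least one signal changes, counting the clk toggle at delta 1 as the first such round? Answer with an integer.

4

[bits: n1,z,v,r,y,clk,p,n0,q,u,x]
t=0: Δ0=00010011101 Δ1=00010111101 Δ2=01010111101 Δ3=01010111111 Δ4=11010111111 | 4Δ
t=1: Δ0=11010111111 Δ1=11010011111 | 1Δ
t=2: Δ0=11010011111 Δ1=11010111111 Δ2=10010111111 Δ3=10010111101 Δ4=00010111101 | 4Δ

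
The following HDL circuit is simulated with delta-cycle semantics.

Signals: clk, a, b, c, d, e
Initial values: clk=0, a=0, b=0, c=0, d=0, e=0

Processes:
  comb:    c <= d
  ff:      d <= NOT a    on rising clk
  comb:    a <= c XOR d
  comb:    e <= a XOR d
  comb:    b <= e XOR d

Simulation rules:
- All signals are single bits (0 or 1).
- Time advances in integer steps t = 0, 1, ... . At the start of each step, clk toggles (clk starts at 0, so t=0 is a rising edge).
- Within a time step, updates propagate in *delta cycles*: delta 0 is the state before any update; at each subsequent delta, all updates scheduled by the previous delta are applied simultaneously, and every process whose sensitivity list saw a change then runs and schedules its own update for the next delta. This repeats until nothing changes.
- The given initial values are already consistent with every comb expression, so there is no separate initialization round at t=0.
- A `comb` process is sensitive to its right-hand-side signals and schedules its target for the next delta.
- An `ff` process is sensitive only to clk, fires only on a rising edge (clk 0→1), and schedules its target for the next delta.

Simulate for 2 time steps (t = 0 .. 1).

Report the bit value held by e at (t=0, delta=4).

0

t=0 Δ0: d=0 b=0 a=0 clk=0 e=0 c=0
  Δ1: clk:0→1
  Δ2: d:0→1
  Δ3: b:0→1, a:0→1, e:0→1, c:0→1
  Δ4: b:1→0, a:1→0, e:1→0
  Δ5: b:0→1, e:0→1
  Δ6: b:1→0
  (6Δ to stable)
t=1 Δ0: d=1 b=0 a=0 clk=1 e=1 c=1
  Δ1: clk:1→0
  (1Δ to stable)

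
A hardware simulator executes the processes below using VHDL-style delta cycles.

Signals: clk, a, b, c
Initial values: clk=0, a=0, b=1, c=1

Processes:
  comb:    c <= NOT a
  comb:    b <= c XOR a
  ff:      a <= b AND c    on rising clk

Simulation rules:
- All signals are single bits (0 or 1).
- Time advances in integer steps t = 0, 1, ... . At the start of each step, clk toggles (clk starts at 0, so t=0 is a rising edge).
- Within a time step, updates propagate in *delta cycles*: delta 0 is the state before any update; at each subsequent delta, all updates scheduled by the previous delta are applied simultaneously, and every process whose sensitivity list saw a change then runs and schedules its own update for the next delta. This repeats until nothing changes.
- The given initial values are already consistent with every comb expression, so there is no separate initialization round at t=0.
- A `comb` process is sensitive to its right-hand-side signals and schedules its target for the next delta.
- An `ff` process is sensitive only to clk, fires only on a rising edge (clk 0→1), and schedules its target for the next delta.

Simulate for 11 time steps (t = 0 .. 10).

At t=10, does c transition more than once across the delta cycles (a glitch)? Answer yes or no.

t=0 Δ0: b=1 clk=0 a=0 c=1
  Δ1: clk:0→1
  Δ2: a:0→1
  Δ3: b:1→0, c:1→0
  Δ4: b:0→1
  (4Δ to stable)
t=1 Δ0: b=1 clk=1 a=1 c=0
  Δ1: clk:1→0
  (1Δ to stable)
t=2 Δ0: b=1 clk=0 a=1 c=0
  Δ1: clk:0→1
  Δ2: a:1→0
  Δ3: b:1→0, c:0→1
  Δ4: b:0→1
  (4Δ to stable)
t=3 Δ0: b=1 clk=1 a=0 c=1
  Δ1: clk:1→0
  (1Δ to stable)
t=4 Δ0: b=1 clk=0 a=0 c=1
  Δ1: clk:0→1
  Δ2: a:0→1
  Δ3: b:1→0, c:1→0
  Δ4: b:0→1
  (4Δ to stable)
t=5 Δ0: b=1 clk=1 a=1 c=0
  Δ1: clk:1→0
  (1Δ to stable)
t=6 Δ0: b=1 clk=0 a=1 c=0
  Δ1: clk:0→1
  Δ2: a:1→0
  Δ3: b:1→0, c:0→1
  Δ4: b:0→1
  (4Δ to stable)
t=7 Δ0: b=1 clk=1 a=0 c=1
  Δ1: clk:1→0
  (1Δ to stable)
t=8 Δ0: b=1 clk=0 a=0 c=1
  Δ1: clk:0→1
  Δ2: a:0→1
  Δ3: b:1→0, c:1→0
  Δ4: b:0→1
  (4Δ to stable)
t=9 Δ0: b=1 clk=1 a=1 c=0
  Δ1: clk:1→0
  (1Δ to stable)
t=10 Δ0: b=1 clk=0 a=1 c=0
  Δ1: clk:0→1
  Δ2: a:1→0
  Δ3: b:1→0, c:0→1
  Δ4: b:0→1
  (4Δ to stable)

no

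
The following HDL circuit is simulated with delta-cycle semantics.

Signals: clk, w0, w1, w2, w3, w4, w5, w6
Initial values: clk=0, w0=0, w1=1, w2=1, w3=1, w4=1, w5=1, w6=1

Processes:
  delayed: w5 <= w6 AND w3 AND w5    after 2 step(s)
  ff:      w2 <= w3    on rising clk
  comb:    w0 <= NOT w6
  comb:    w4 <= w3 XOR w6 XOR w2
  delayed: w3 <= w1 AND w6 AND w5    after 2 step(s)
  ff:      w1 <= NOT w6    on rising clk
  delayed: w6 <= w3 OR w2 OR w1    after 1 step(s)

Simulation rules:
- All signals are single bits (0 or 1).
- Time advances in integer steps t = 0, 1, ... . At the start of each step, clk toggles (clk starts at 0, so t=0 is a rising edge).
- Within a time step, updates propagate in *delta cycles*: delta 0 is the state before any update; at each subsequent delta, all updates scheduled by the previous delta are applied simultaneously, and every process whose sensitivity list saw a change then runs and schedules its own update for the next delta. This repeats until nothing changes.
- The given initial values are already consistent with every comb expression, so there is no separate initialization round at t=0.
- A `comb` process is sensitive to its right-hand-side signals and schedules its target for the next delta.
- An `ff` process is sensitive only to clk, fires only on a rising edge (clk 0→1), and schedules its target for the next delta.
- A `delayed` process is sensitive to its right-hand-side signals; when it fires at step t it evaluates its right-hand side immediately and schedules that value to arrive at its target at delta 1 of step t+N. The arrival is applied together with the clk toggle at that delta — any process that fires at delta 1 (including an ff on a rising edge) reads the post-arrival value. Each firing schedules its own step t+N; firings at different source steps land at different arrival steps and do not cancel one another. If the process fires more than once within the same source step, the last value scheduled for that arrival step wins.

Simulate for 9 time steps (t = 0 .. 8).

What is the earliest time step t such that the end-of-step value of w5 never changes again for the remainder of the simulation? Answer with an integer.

4

[bits: w3,w1,w5,w0,clk,w6,w2,w4]
t=0: Δ0=11100111 Δ1=11101111 Δ2=10101111 | 2Δ
t=1: Δ0=10101111 Δ1=10100111 | 1Δ
t=2: Δ0=10100111 Δ1=00101111 Δ2=00101100 Δ3=00101101 | 3Δ
t=3: Δ0=00101101 Δ1=00100001 Δ2=00110000 | 2Δ
t=4: Δ0=00110000 Δ1=00011000 Δ2=01011000 | 2Δ
t=5: Δ0=01011000 Δ1=01010100 Δ2=01000101 | 2Δ
t=6: Δ0=01000101 Δ1=01001101 Δ2=00001101 | 2Δ
t=7: Δ0=00001101 Δ1=00000001 Δ2=00010000 | 2Δ
t=8: Δ0=00010000 Δ1=00011000 Δ2=01011000 | 2Δ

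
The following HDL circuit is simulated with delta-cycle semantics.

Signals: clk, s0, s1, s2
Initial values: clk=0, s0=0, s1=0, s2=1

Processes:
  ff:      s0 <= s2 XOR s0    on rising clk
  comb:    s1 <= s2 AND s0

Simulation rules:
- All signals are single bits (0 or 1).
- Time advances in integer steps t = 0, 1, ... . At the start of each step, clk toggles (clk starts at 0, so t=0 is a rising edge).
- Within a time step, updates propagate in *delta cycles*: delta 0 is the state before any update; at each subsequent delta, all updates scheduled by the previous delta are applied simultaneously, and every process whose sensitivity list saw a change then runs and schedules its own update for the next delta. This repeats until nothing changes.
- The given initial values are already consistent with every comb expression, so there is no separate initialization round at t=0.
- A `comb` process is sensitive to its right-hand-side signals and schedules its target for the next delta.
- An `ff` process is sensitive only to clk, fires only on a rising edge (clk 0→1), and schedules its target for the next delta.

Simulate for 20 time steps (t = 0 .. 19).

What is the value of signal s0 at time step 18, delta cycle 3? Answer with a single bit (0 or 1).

0

t=0 Δ0: s0=0 clk=0 s2=1 s1=0
  Δ1: clk:0→1
  Δ2: s0:0→1
  Δ3: s1:0→1
  (3Δ to stable)
t=1 Δ0: s0=1 clk=1 s2=1 s1=1
  Δ1: clk:1→0
  (1Δ to stable)
t=2 Δ0: s0=1 clk=0 s2=1 s1=1
  Δ1: clk:0→1
  Δ2: s0:1→0
  Δ3: s1:1→0
  (3Δ to stable)
t=3 Δ0: s0=0 clk=1 s2=1 s1=0
  Δ1: clk:1→0
  (1Δ to stable)
t=4 Δ0: s0=0 clk=0 s2=1 s1=0
  Δ1: clk:0→1
  Δ2: s0:0→1
  Δ3: s1:0→1
  (3Δ to stable)
t=5 Δ0: s0=1 clk=1 s2=1 s1=1
  Δ1: clk:1→0
  (1Δ to stable)
t=6 Δ0: s0=1 clk=0 s2=1 s1=1
  Δ1: clk:0→1
  Δ2: s0:1→0
  Δ3: s1:1→0
  (3Δ to stable)
t=7 Δ0: s0=0 clk=1 s2=1 s1=0
  Δ1: clk:1→0
  (1Δ to stable)
t=8 Δ0: s0=0 clk=0 s2=1 s1=0
  Δ1: clk:0→1
  Δ2: s0:0→1
  Δ3: s1:0→1
  (3Δ to stable)
t=9 Δ0: s0=1 clk=1 s2=1 s1=1
  Δ1: clk:1→0
  (1Δ to stable)
t=10 Δ0: s0=1 clk=0 s2=1 s1=1
  Δ1: clk:0→1
  Δ2: s0:1→0
  Δ3: s1:1→0
  (3Δ to stable)
t=11 Δ0: s0=0 clk=1 s2=1 s1=0
  Δ1: clk:1→0
  (1Δ to stable)
t=12 Δ0: s0=0 clk=0 s2=1 s1=0
  Δ1: clk:0→1
  Δ2: s0:0→1
  Δ3: s1:0→1
  (3Δ to stable)
t=13 Δ0: s0=1 clk=1 s2=1 s1=1
  Δ1: clk:1→0
  (1Δ to stable)
t=14 Δ0: s0=1 clk=0 s2=1 s1=1
  Δ1: clk:0→1
  Δ2: s0:1→0
  Δ3: s1:1→0
  (3Δ to stable)
t=15 Δ0: s0=0 clk=1 s2=1 s1=0
  Δ1: clk:1→0
  (1Δ to stable)
t=16 Δ0: s0=0 clk=0 s2=1 s1=0
  Δ1: clk:0→1
  Δ2: s0:0→1
  Δ3: s1:0→1
  (3Δ to stable)
t=17 Δ0: s0=1 clk=1 s2=1 s1=1
  Δ1: clk:1→0
  (1Δ to stable)
t=18 Δ0: s0=1 clk=0 s2=1 s1=1
  Δ1: clk:0→1
  Δ2: s0:1→0
  Δ3: s1:1→0
  (3Δ to stable)
t=19 Δ0: s0=0 clk=1 s2=1 s1=0
  Δ1: clk:1→0
  (1Δ to stable)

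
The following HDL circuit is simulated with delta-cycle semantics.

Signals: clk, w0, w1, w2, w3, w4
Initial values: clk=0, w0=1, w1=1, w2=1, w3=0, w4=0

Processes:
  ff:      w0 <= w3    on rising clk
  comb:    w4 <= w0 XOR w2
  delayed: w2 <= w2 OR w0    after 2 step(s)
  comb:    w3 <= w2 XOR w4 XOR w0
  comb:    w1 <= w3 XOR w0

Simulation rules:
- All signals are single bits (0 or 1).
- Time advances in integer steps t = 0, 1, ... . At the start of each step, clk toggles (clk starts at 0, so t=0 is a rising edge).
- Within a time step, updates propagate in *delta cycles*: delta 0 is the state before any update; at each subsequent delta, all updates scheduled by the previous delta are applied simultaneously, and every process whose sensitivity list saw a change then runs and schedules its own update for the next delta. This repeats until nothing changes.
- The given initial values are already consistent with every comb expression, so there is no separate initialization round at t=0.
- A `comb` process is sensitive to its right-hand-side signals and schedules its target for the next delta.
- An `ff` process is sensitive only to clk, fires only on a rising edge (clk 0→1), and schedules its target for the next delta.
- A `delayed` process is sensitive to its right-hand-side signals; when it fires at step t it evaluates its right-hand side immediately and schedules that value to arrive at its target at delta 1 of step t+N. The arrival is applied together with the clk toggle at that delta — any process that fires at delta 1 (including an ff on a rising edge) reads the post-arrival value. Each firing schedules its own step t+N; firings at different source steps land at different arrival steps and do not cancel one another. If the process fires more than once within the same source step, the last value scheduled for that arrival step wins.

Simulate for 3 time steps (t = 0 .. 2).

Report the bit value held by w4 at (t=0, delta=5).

t=0 Δ0: w0=1 w2=1 w1=1 w3=0 clk=0 w4=0
  Δ1: clk:0→1
  Δ2: w0:1→0
  Δ3: w1:1→0, w3:0→1, w4:0→1
  Δ4: w1:0→1, w3:1→0
  Δ5: w1:1→0
  (5Δ to stable)
t=1 Δ0: w0=0 w2=1 w1=0 w3=0 clk=1 w4=1
  Δ1: clk:1→0
  (1Δ to stable)
t=2 Δ0: w0=0 w2=1 w1=0 w3=0 clk=0 w4=1
  Δ1: clk:0→1
  (1Δ to stable)

1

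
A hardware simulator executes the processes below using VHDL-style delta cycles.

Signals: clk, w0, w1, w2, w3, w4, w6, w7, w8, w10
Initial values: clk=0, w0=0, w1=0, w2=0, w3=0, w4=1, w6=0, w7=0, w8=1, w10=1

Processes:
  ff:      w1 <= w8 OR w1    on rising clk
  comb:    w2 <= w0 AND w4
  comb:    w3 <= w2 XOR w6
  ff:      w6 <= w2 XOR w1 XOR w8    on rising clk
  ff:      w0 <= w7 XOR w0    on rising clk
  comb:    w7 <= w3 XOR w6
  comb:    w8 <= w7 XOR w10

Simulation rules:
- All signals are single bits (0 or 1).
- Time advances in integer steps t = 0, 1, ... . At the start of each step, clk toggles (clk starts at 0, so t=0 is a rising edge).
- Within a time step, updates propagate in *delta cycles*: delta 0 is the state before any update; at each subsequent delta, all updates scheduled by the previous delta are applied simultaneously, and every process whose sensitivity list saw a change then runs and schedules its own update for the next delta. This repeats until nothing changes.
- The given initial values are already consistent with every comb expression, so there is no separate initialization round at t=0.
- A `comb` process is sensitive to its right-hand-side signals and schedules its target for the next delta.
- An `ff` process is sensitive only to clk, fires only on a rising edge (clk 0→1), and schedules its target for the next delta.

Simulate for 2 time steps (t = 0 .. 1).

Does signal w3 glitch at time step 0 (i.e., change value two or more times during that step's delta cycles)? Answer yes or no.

no

t=0 Δ0: w10=1 w4=1 w1=0 w2=0 w8=1 w6=0 w0=0 clk=0 w7=0 w3=0
  Δ1: clk:0→1
  Δ2: w1:0→1, w6:0→1
  Δ3: w7:0→1, w3:0→1
  Δ4: w8:1→0, w7:1→0
  Δ5: w8:0→1
  (5Δ to stable)
t=1 Δ0: w10=1 w4=1 w1=1 w2=0 w8=1 w6=1 w0=0 clk=1 w7=0 w3=1
  Δ1: clk:1→0
  (1Δ to stable)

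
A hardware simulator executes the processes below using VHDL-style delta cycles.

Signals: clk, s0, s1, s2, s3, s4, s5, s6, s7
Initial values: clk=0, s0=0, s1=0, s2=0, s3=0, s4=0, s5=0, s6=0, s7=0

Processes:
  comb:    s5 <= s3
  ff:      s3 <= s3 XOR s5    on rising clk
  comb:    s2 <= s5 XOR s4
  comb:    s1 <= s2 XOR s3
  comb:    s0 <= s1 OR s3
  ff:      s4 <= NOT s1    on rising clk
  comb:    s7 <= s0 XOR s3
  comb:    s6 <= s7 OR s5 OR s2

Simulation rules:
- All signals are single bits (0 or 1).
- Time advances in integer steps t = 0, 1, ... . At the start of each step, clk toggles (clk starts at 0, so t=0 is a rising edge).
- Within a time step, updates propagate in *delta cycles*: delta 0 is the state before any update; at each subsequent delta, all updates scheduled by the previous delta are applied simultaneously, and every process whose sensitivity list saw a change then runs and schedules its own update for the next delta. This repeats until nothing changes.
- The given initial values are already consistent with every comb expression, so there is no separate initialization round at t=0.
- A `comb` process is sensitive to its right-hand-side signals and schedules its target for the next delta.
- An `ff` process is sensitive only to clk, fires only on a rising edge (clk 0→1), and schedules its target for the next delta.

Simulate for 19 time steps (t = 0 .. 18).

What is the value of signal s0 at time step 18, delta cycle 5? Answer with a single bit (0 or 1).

0

t0.Δ0 s3=0 s6=0 s7=0 clk=0 s0=0 s1=0 s4=0 s5=0 s2=0
t0.Δ1 s3=0 s6=0 s7=0 clk=1 s0=0 s1=0 s4=0 s5=0 s2=0
t0.Δ2 s3=0 s6=0 s7=0 clk=1 s0=0 s1=0 s4=1 s5=0 s2=0
t0.Δ3 s3=0 s6=0 s7=0 clk=1 s0=0 s1=0 s4=1 s5=0 s2=1
t0.Δ4 s3=0 s6=1 s7=0 clk=1 s0=0 s1=1 s4=1 s5=0 s2=1
t0.Δ5 s3=0 s6=1 s7=0 clk=1 s0=1 s1=1 s4=1 s5=0 s2=1
t0.Δ6 s3=0 s6=1 s7=1 clk=1 s0=1 s1=1 s4=1 s5=0 s2=1
t1.Δ0 s3=0 s6=1 s7=1 clk=1 s0=1 s1=1 s4=1 s5=0 s2=1
t1.Δ1 s3=0 s6=1 s7=1 clk=0 s0=1 s1=1 s4=1 s5=0 s2=1
t2.Δ0 s3=0 s6=1 s7=1 clk=0 s0=1 s1=1 s4=1 s5=0 s2=1
t2.Δ1 s3=0 s6=1 s7=1 clk=1 s0=1 s1=1 s4=1 s5=0 s2=1
t2.Δ2 s3=0 s6=1 s7=1 clk=1 s0=1 s1=1 s4=0 s5=0 s2=1
t2.Δ3 s3=0 s6=1 s7=1 clk=1 s0=1 s1=1 s4=0 s5=0 s2=0
t2.Δ4 s3=0 s6=1 s7=1 clk=1 s0=1 s1=0 s4=0 s5=0 s2=0
t2.Δ5 s3=0 s6=1 s7=1 clk=1 s0=0 s1=0 s4=0 s5=0 s2=0
t2.Δ6 s3=0 s6=1 s7=0 clk=1 s0=0 s1=0 s4=0 s5=0 s2=0
t2.Δ7 s3=0 s6=0 s7=0 clk=1 s0=0 s1=0 s4=0 s5=0 s2=0
t3.Δ0 s3=0 s6=0 s7=0 clk=1 s0=0 s1=0 s4=0 s5=0 s2=0
t3.Δ1 s3=0 s6=0 s7=0 clk=0 s0=0 s1=0 s4=0 s5=0 s2=0
t4.Δ0 s3=0 s6=0 s7=0 clk=0 s0=0 s1=0 s4=0 s5=0 s2=0
t4.Δ1 s3=0 s6=0 s7=0 clk=1 s0=0 s1=0 s4=0 s5=0 s2=0
t4.Δ2 s3=0 s6=0 s7=0 clk=1 s0=0 s1=0 s4=1 s5=0 s2=0
t4.Δ3 s3=0 s6=0 s7=0 clk=1 s0=0 s1=0 s4=1 s5=0 s2=1
t4.Δ4 s3=0 s6=1 s7=0 clk=1 s0=0 s1=1 s4=1 s5=0 s2=1
t4.Δ5 s3=0 s6=1 s7=0 clk=1 s0=1 s1=1 s4=1 s5=0 s2=1
t4.Δ6 s3=0 s6=1 s7=1 clk=1 s0=1 s1=1 s4=1 s5=0 s2=1
t5.Δ0 s3=0 s6=1 s7=1 clk=1 s0=1 s1=1 s4=1 s5=0 s2=1
t5.Δ1 s3=0 s6=1 s7=1 clk=0 s0=1 s1=1 s4=1 s5=0 s2=1
t6.Δ0 s3=0 s6=1 s7=1 clk=0 s0=1 s1=1 s4=1 s5=0 s2=1
t6.Δ1 s3=0 s6=1 s7=1 clk=1 s0=1 s1=1 s4=1 s5=0 s2=1
t6.Δ2 s3=0 s6=1 s7=1 clk=1 s0=1 s1=1 s4=0 s5=0 s2=1
t6.Δ3 s3=0 s6=1 s7=1 clk=1 s0=1 s1=1 s4=0 s5=0 s2=0
t6.Δ4 s3=0 s6=1 s7=1 clk=1 s0=1 s1=0 s4=0 s5=0 s2=0
t6.Δ5 s3=0 s6=1 s7=1 clk=1 s0=0 s1=0 s4=0 s5=0 s2=0
t6.Δ6 s3=0 s6=1 s7=0 clk=1 s0=0 s1=0 s4=0 s5=0 s2=0
t6.Δ7 s3=0 s6=0 s7=0 clk=1 s0=0 s1=0 s4=0 s5=0 s2=0
t7.Δ0 s3=0 s6=0 s7=0 clk=1 s0=0 s1=0 s4=0 s5=0 s2=0
t7.Δ1 s3=0 s6=0 s7=0 clk=0 s0=0 s1=0 s4=0 s5=0 s2=0
t8.Δ0 s3=0 s6=0 s7=0 clk=0 s0=0 s1=0 s4=0 s5=0 s2=0
t8.Δ1 s3=0 s6=0 s7=0 clk=1 s0=0 s1=0 s4=0 s5=0 s2=0
t8.Δ2 s3=0 s6=0 s7=0 clk=1 s0=0 s1=0 s4=1 s5=0 s2=0
t8.Δ3 s3=0 s6=0 s7=0 clk=1 s0=0 s1=0 s4=1 s5=0 s2=1
t8.Δ4 s3=0 s6=1 s7=0 clk=1 s0=0 s1=1 s4=1 s5=0 s2=1
t8.Δ5 s3=0 s6=1 s7=0 clk=1 s0=1 s1=1 s4=1 s5=0 s2=1
t8.Δ6 s3=0 s6=1 s7=1 clk=1 s0=1 s1=1 s4=1 s5=0 s2=1
t9.Δ0 s3=0 s6=1 s7=1 clk=1 s0=1 s1=1 s4=1 s5=0 s2=1
t9.Δ1 s3=0 s6=1 s7=1 clk=0 s0=1 s1=1 s4=1 s5=0 s2=1
t10.Δ0 s3=0 s6=1 s7=1 clk=0 s0=1 s1=1 s4=1 s5=0 s2=1
t10.Δ1 s3=0 s6=1 s7=1 clk=1 s0=1 s1=1 s4=1 s5=0 s2=1
t10.Δ2 s3=0 s6=1 s7=1 clk=1 s0=1 s1=1 s4=0 s5=0 s2=1
t10.Δ3 s3=0 s6=1 s7=1 clk=1 s0=1 s1=1 s4=0 s5=0 s2=0
t10.Δ4 s3=0 s6=1 s7=1 clk=1 s0=1 s1=0 s4=0 s5=0 s2=0
t10.Δ5 s3=0 s6=1 s7=1 clk=1 s0=0 s1=0 s4=0 s5=0 s2=0
t10.Δ6 s3=0 s6=1 s7=0 clk=1 s0=0 s1=0 s4=0 s5=0 s2=0
t10.Δ7 s3=0 s6=0 s7=0 clk=1 s0=0 s1=0 s4=0 s5=0 s2=0
t11.Δ0 s3=0 s6=0 s7=0 clk=1 s0=0 s1=0 s4=0 s5=0 s2=0
t11.Δ1 s3=0 s6=0 s7=0 clk=0 s0=0 s1=0 s4=0 s5=0 s2=0
t12.Δ0 s3=0 s6=0 s7=0 clk=0 s0=0 s1=0 s4=0 s5=0 s2=0
t12.Δ1 s3=0 s6=0 s7=0 clk=1 s0=0 s1=0 s4=0 s5=0 s2=0
t12.Δ2 s3=0 s6=0 s7=0 clk=1 s0=0 s1=0 s4=1 s5=0 s2=0
t12.Δ3 s3=0 s6=0 s7=0 clk=1 s0=0 s1=0 s4=1 s5=0 s2=1
t12.Δ4 s3=0 s6=1 s7=0 clk=1 s0=0 s1=1 s4=1 s5=0 s2=1
t12.Δ5 s3=0 s6=1 s7=0 clk=1 s0=1 s1=1 s4=1 s5=0 s2=1
t12.Δ6 s3=0 s6=1 s7=1 clk=1 s0=1 s1=1 s4=1 s5=0 s2=1
t13.Δ0 s3=0 s6=1 s7=1 clk=1 s0=1 s1=1 s4=1 s5=0 s2=1
t13.Δ1 s3=0 s6=1 s7=1 clk=0 s0=1 s1=1 s4=1 s5=0 s2=1
t14.Δ0 s3=0 s6=1 s7=1 clk=0 s0=1 s1=1 s4=1 s5=0 s2=1
t14.Δ1 s3=0 s6=1 s7=1 clk=1 s0=1 s1=1 s4=1 s5=0 s2=1
t14.Δ2 s3=0 s6=1 s7=1 clk=1 s0=1 s1=1 s4=0 s5=0 s2=1
t14.Δ3 s3=0 s6=1 s7=1 clk=1 s0=1 s1=1 s4=0 s5=0 s2=0
t14.Δ4 s3=0 s6=1 s7=1 clk=1 s0=1 s1=0 s4=0 s5=0 s2=0
t14.Δ5 s3=0 s6=1 s7=1 clk=1 s0=0 s1=0 s4=0 s5=0 s2=0
t14.Δ6 s3=0 s6=1 s7=0 clk=1 s0=0 s1=0 s4=0 s5=0 s2=0
t14.Δ7 s3=0 s6=0 s7=0 clk=1 s0=0 s1=0 s4=0 s5=0 s2=0
t15.Δ0 s3=0 s6=0 s7=0 clk=1 s0=0 s1=0 s4=0 s5=0 s2=0
t15.Δ1 s3=0 s6=0 s7=0 clk=0 s0=0 s1=0 s4=0 s5=0 s2=0
t16.Δ0 s3=0 s6=0 s7=0 clk=0 s0=0 s1=0 s4=0 s5=0 s2=0
t16.Δ1 s3=0 s6=0 s7=0 clk=1 s0=0 s1=0 s4=0 s5=0 s2=0
t16.Δ2 s3=0 s6=0 s7=0 clk=1 s0=0 s1=0 s4=1 s5=0 s2=0
t16.Δ3 s3=0 s6=0 s7=0 clk=1 s0=0 s1=0 s4=1 s5=0 s2=1
t16.Δ4 s3=0 s6=1 s7=0 clk=1 s0=0 s1=1 s4=1 s5=0 s2=1
t16.Δ5 s3=0 s6=1 s7=0 clk=1 s0=1 s1=1 s4=1 s5=0 s2=1
t16.Δ6 s3=0 s6=1 s7=1 clk=1 s0=1 s1=1 s4=1 s5=0 s2=1
t17.Δ0 s3=0 s6=1 s7=1 clk=1 s0=1 s1=1 s4=1 s5=0 s2=1
t17.Δ1 s3=0 s6=1 s7=1 clk=0 s0=1 s1=1 s4=1 s5=0 s2=1
t18.Δ0 s3=0 s6=1 s7=1 clk=0 s0=1 s1=1 s4=1 s5=0 s2=1
t18.Δ1 s3=0 s6=1 s7=1 clk=1 s0=1 s1=1 s4=1 s5=0 s2=1
t18.Δ2 s3=0 s6=1 s7=1 clk=1 s0=1 s1=1 s4=0 s5=0 s2=1
t18.Δ3 s3=0 s6=1 s7=1 clk=1 s0=1 s1=1 s4=0 s5=0 s2=0
t18.Δ4 s3=0 s6=1 s7=1 clk=1 s0=1 s1=0 s4=0 s5=0 s2=0
t18.Δ5 s3=0 s6=1 s7=1 clk=1 s0=0 s1=0 s4=0 s5=0 s2=0
t18.Δ6 s3=0 s6=1 s7=0 clk=1 s0=0 s1=0 s4=0 s5=0 s2=0
t18.Δ7 s3=0 s6=0 s7=0 clk=1 s0=0 s1=0 s4=0 s5=0 s2=0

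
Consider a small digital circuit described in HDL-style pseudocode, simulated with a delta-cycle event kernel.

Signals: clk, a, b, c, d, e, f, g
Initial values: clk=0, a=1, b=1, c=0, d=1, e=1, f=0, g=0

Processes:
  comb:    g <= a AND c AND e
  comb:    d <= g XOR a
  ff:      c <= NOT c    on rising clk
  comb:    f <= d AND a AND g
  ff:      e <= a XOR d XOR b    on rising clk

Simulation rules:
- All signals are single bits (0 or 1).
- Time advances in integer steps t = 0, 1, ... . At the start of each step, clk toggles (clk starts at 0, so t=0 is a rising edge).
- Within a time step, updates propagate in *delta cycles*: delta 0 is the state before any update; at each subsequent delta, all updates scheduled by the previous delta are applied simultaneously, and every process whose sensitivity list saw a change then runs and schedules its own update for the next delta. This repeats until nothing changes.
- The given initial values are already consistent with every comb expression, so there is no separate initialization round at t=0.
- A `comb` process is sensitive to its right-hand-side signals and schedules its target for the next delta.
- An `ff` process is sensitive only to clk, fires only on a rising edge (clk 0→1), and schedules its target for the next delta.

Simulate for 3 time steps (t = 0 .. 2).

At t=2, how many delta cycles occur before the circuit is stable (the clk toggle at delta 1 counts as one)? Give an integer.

4

t0.Δ0 e=1 g=0 a=1 clk=0 c=0 f=0 d=1 b=1
t0.Δ1 e=1 g=0 a=1 clk=1 c=0 f=0 d=1 b=1
t0.Δ2 e=1 g=0 a=1 clk=1 c=1 f=0 d=1 b=1
t0.Δ3 e=1 g=1 a=1 clk=1 c=1 f=0 d=1 b=1
t0.Δ4 e=1 g=1 a=1 clk=1 c=1 f=1 d=0 b=1
t0.Δ5 e=1 g=1 a=1 clk=1 c=1 f=0 d=0 b=1
t1.Δ0 e=1 g=1 a=1 clk=1 c=1 f=0 d=0 b=1
t1.Δ1 e=1 g=1 a=1 clk=0 c=1 f=0 d=0 b=1
t2.Δ0 e=1 g=1 a=1 clk=0 c=1 f=0 d=0 b=1
t2.Δ1 e=1 g=1 a=1 clk=1 c=1 f=0 d=0 b=1
t2.Δ2 e=0 g=1 a=1 clk=1 c=0 f=0 d=0 b=1
t2.Δ3 e=0 g=0 a=1 clk=1 c=0 f=0 d=0 b=1
t2.Δ4 e=0 g=0 a=1 clk=1 c=0 f=0 d=1 b=1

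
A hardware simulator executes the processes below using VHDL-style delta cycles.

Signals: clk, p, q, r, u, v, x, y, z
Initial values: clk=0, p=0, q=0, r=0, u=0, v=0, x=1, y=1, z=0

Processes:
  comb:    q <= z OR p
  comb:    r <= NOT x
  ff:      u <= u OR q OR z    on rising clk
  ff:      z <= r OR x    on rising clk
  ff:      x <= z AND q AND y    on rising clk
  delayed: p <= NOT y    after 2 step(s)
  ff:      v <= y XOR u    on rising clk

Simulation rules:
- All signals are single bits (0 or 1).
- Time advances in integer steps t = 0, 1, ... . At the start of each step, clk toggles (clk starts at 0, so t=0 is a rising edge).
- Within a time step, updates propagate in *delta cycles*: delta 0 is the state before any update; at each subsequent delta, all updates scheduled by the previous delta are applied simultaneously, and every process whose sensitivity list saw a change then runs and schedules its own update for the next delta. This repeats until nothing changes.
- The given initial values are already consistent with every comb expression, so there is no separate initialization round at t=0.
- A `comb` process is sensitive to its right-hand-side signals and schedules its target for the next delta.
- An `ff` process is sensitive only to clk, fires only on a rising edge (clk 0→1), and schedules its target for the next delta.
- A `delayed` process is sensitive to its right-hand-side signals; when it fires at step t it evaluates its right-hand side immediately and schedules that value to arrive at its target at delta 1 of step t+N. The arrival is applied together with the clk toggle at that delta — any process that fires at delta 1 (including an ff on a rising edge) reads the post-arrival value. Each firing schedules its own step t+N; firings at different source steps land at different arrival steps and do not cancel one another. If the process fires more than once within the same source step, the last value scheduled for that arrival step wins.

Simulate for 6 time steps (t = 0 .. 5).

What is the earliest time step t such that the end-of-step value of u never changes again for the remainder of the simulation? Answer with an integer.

[bits: x,v,y,p,u,clk,q,r,z]
t=0: Δ0=101000000 Δ1=101001000 Δ2=011001001 Δ3=011001111 | 3Δ
t=1: Δ0=011001111 Δ1=011000111 | 1Δ
t=2: Δ0=011000111 Δ1=011001111 Δ2=111011111 Δ3=111011101 | 3Δ
t=3: Δ0=111011101 Δ1=111010101 | 1Δ
t=4: Δ0=111010101 Δ1=111011101 Δ2=101011101 | 2Δ
t=5: Δ0=101011101 Δ1=101010101 | 1Δ

2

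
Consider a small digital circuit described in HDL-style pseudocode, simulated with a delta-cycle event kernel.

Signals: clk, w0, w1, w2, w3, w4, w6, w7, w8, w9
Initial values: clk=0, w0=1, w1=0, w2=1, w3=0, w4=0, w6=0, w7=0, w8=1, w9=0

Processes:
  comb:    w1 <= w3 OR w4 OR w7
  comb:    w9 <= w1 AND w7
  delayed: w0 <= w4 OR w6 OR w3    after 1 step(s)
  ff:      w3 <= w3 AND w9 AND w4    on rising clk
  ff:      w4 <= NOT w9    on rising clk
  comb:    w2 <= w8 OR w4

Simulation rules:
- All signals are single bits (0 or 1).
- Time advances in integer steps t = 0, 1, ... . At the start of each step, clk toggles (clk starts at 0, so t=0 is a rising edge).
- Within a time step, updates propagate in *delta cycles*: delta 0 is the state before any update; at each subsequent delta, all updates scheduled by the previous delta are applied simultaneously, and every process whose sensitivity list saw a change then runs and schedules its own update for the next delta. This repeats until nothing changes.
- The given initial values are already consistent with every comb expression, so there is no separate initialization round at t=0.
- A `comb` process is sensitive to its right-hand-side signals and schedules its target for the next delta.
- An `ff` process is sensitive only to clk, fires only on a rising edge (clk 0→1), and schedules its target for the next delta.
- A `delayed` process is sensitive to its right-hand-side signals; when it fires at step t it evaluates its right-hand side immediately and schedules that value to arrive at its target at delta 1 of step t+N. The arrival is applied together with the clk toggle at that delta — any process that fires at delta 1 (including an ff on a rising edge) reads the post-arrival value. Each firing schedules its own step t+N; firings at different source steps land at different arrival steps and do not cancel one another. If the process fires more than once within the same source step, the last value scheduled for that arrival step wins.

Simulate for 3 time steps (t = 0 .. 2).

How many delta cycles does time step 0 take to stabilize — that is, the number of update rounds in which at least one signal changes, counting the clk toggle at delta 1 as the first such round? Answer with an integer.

t=0 Δ0: w2=1 w4=0 w1=0 w9=0 w6=0 w7=0 w3=0 w0=1 w8=1 clk=0
  Δ1: clk:0→1
  Δ2: w4:0→1
  Δ3: w1:0→1
  (3Δ to stable)
t=1 Δ0: w2=1 w4=1 w1=1 w9=0 w6=0 w7=0 w3=0 w0=1 w8=1 clk=1
  Δ1: clk:1→0
  (1Δ to stable)
t=2 Δ0: w2=1 w4=1 w1=1 w9=0 w6=0 w7=0 w3=0 w0=1 w8=1 clk=0
  Δ1: clk:0→1
  (1Δ to stable)

3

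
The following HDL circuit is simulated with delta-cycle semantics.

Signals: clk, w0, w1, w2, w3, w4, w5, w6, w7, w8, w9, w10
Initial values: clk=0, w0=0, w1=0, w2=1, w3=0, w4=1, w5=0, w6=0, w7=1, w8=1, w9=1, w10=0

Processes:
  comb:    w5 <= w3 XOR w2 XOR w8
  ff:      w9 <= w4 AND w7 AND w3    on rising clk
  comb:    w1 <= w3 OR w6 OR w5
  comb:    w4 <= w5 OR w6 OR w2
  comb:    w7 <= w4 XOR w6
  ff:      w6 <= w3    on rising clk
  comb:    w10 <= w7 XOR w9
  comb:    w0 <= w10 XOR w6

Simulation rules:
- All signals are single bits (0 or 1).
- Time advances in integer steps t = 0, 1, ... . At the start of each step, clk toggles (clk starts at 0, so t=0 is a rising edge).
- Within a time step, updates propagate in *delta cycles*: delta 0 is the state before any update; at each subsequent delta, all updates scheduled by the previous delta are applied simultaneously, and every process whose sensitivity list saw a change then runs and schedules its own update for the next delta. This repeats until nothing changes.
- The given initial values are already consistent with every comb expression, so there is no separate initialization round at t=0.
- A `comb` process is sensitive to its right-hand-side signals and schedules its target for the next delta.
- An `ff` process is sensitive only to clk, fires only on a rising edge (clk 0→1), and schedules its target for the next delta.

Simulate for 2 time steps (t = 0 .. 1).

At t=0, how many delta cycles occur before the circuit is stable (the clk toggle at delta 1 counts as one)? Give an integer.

[bits: w3,w1,w5,w2,w0,w8,w6,w10,w9,w7,clk,w4]
t=0: Δ0=000101001101 Δ1=000101001111 Δ2=000101000111 Δ3=000101010111 Δ4=000111010111 | 4Δ
t=1: Δ0=000111010111 Δ1=000111010101 | 1Δ

4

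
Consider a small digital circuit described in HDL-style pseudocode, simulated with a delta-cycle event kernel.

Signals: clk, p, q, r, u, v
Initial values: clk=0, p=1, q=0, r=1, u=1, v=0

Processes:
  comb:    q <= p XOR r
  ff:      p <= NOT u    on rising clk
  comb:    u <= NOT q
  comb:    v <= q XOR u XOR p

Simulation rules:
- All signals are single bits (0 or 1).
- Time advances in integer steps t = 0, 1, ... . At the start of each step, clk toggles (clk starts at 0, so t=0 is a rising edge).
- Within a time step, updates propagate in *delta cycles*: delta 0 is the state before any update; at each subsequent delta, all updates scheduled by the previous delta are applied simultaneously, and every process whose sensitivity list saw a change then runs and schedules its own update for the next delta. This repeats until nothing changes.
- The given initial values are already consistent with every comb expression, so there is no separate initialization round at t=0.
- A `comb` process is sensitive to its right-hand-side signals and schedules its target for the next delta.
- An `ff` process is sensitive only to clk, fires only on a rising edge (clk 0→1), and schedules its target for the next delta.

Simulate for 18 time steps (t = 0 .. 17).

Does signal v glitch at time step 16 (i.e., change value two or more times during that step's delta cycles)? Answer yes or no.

[bits: v,u,r,clk,q,p]
t=0: Δ0=011001 Δ1=011101 Δ2=011100 Δ3=111110 Δ4=001110 Δ5=101110 | 5Δ
t=1: Δ0=101110 Δ1=101010 | 1Δ
t=2: Δ0=101010 Δ1=101110 Δ2=101111 Δ3=001101 Δ4=111101 Δ5=011101 | 5Δ
t=3: Δ0=011101 Δ1=011001 | 1Δ
t=4: Δ0=011001 Δ1=011101 Δ2=011100 Δ3=111110 Δ4=001110 Δ5=101110 | 5Δ
t=5: Δ0=101110 Δ1=101010 | 1Δ
t=6: Δ0=101010 Δ1=101110 Δ2=101111 Δ3=001101 Δ4=111101 Δ5=011101 | 5Δ
t=7: Δ0=011101 Δ1=011001 | 1Δ
t=8: Δ0=011001 Δ1=011101 Δ2=011100 Δ3=111110 Δ4=001110 Δ5=101110 | 5Δ
t=9: Δ0=101110 Δ1=101010 | 1Δ
t=10: Δ0=101010 Δ1=101110 Δ2=101111 Δ3=001101 Δ4=111101 Δ5=011101 | 5Δ
t=11: Δ0=011101 Δ1=011001 | 1Δ
t=12: Δ0=011001 Δ1=011101 Δ2=011100 Δ3=111110 Δ4=001110 Δ5=101110 | 5Δ
t=13: Δ0=101110 Δ1=101010 | 1Δ
t=14: Δ0=101010 Δ1=101110 Δ2=101111 Δ3=001101 Δ4=111101 Δ5=011101 | 5Δ
t=15: Δ0=011101 Δ1=011001 | 1Δ
t=16: Δ0=011001 Δ1=011101 Δ2=011100 Δ3=111110 Δ4=001110 Δ5=101110 | 5Δ
t=17: Δ0=101110 Δ1=101010 | 1Δ

yes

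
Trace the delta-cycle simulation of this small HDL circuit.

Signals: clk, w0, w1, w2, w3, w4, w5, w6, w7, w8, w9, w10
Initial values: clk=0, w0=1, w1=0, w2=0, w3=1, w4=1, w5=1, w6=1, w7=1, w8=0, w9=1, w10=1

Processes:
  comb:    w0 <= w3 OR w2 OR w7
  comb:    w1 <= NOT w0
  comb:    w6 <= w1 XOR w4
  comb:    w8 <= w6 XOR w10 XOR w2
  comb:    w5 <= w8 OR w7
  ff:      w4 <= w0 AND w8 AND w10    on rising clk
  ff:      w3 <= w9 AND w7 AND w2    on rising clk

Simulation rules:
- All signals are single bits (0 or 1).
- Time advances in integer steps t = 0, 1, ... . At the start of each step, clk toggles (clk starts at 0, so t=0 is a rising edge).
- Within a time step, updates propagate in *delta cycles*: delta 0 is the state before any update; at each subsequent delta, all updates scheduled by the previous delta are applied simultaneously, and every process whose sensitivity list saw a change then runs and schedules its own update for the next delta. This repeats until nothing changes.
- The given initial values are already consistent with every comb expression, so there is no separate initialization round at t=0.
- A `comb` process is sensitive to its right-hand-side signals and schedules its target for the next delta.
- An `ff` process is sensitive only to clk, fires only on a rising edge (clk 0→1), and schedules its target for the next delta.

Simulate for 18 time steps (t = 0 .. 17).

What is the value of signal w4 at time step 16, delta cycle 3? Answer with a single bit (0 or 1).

0

t0.Δ0 w3=1 w4=1 w9=1 clk=0 w0=1 w1=0 w5=1 w6=1 w7=1 w8=0 w10=1 w2=0
t0.Δ1 w3=1 w4=1 w9=1 clk=1 w0=1 w1=0 w5=1 w6=1 w7=1 w8=0 w10=1 w2=0
t0.Δ2 w3=0 w4=0 w9=1 clk=1 w0=1 w1=0 w5=1 w6=1 w7=1 w8=0 w10=1 w2=0
t0.Δ3 w3=0 w4=0 w9=1 clk=1 w0=1 w1=0 w5=1 w6=0 w7=1 w8=0 w10=1 w2=0
t0.Δ4 w3=0 w4=0 w9=1 clk=1 w0=1 w1=0 w5=1 w6=0 w7=1 w8=1 w10=1 w2=0
t1.Δ0 w3=0 w4=0 w9=1 clk=1 w0=1 w1=0 w5=1 w6=0 w7=1 w8=1 w10=1 w2=0
t1.Δ1 w3=0 w4=0 w9=1 clk=0 w0=1 w1=0 w5=1 w6=0 w7=1 w8=1 w10=1 w2=0
t2.Δ0 w3=0 w4=0 w9=1 clk=0 w0=1 w1=0 w5=1 w6=0 w7=1 w8=1 w10=1 w2=0
t2.Δ1 w3=0 w4=0 w9=1 clk=1 w0=1 w1=0 w5=1 w6=0 w7=1 w8=1 w10=1 w2=0
t2.Δ2 w3=0 w4=1 w9=1 clk=1 w0=1 w1=0 w5=1 w6=0 w7=1 w8=1 w10=1 w2=0
t2.Δ3 w3=0 w4=1 w9=1 clk=1 w0=1 w1=0 w5=1 w6=1 w7=1 w8=1 w10=1 w2=0
t2.Δ4 w3=0 w4=1 w9=1 clk=1 w0=1 w1=0 w5=1 w6=1 w7=1 w8=0 w10=1 w2=0
t3.Δ0 w3=0 w4=1 w9=1 clk=1 w0=1 w1=0 w5=1 w6=1 w7=1 w8=0 w10=1 w2=0
t3.Δ1 w3=0 w4=1 w9=1 clk=0 w0=1 w1=0 w5=1 w6=1 w7=1 w8=0 w10=1 w2=0
t4.Δ0 w3=0 w4=1 w9=1 clk=0 w0=1 w1=0 w5=1 w6=1 w7=1 w8=0 w10=1 w2=0
t4.Δ1 w3=0 w4=1 w9=1 clk=1 w0=1 w1=0 w5=1 w6=1 w7=1 w8=0 w10=1 w2=0
t4.Δ2 w3=0 w4=0 w9=1 clk=1 w0=1 w1=0 w5=1 w6=1 w7=1 w8=0 w10=1 w2=0
t4.Δ3 w3=0 w4=0 w9=1 clk=1 w0=1 w1=0 w5=1 w6=0 w7=1 w8=0 w10=1 w2=0
t4.Δ4 w3=0 w4=0 w9=1 clk=1 w0=1 w1=0 w5=1 w6=0 w7=1 w8=1 w10=1 w2=0
t5.Δ0 w3=0 w4=0 w9=1 clk=1 w0=1 w1=0 w5=1 w6=0 w7=1 w8=1 w10=1 w2=0
t5.Δ1 w3=0 w4=0 w9=1 clk=0 w0=1 w1=0 w5=1 w6=0 w7=1 w8=1 w10=1 w2=0
t6.Δ0 w3=0 w4=0 w9=1 clk=0 w0=1 w1=0 w5=1 w6=0 w7=1 w8=1 w10=1 w2=0
t6.Δ1 w3=0 w4=0 w9=1 clk=1 w0=1 w1=0 w5=1 w6=0 w7=1 w8=1 w10=1 w2=0
t6.Δ2 w3=0 w4=1 w9=1 clk=1 w0=1 w1=0 w5=1 w6=0 w7=1 w8=1 w10=1 w2=0
t6.Δ3 w3=0 w4=1 w9=1 clk=1 w0=1 w1=0 w5=1 w6=1 w7=1 w8=1 w10=1 w2=0
t6.Δ4 w3=0 w4=1 w9=1 clk=1 w0=1 w1=0 w5=1 w6=1 w7=1 w8=0 w10=1 w2=0
t7.Δ0 w3=0 w4=1 w9=1 clk=1 w0=1 w1=0 w5=1 w6=1 w7=1 w8=0 w10=1 w2=0
t7.Δ1 w3=0 w4=1 w9=1 clk=0 w0=1 w1=0 w5=1 w6=1 w7=1 w8=0 w10=1 w2=0
t8.Δ0 w3=0 w4=1 w9=1 clk=0 w0=1 w1=0 w5=1 w6=1 w7=1 w8=0 w10=1 w2=0
t8.Δ1 w3=0 w4=1 w9=1 clk=1 w0=1 w1=0 w5=1 w6=1 w7=1 w8=0 w10=1 w2=0
t8.Δ2 w3=0 w4=0 w9=1 clk=1 w0=1 w1=0 w5=1 w6=1 w7=1 w8=0 w10=1 w2=0
t8.Δ3 w3=0 w4=0 w9=1 clk=1 w0=1 w1=0 w5=1 w6=0 w7=1 w8=0 w10=1 w2=0
t8.Δ4 w3=0 w4=0 w9=1 clk=1 w0=1 w1=0 w5=1 w6=0 w7=1 w8=1 w10=1 w2=0
t9.Δ0 w3=0 w4=0 w9=1 clk=1 w0=1 w1=0 w5=1 w6=0 w7=1 w8=1 w10=1 w2=0
t9.Δ1 w3=0 w4=0 w9=1 clk=0 w0=1 w1=0 w5=1 w6=0 w7=1 w8=1 w10=1 w2=0
t10.Δ0 w3=0 w4=0 w9=1 clk=0 w0=1 w1=0 w5=1 w6=0 w7=1 w8=1 w10=1 w2=0
t10.Δ1 w3=0 w4=0 w9=1 clk=1 w0=1 w1=0 w5=1 w6=0 w7=1 w8=1 w10=1 w2=0
t10.Δ2 w3=0 w4=1 w9=1 clk=1 w0=1 w1=0 w5=1 w6=0 w7=1 w8=1 w10=1 w2=0
t10.Δ3 w3=0 w4=1 w9=1 clk=1 w0=1 w1=0 w5=1 w6=1 w7=1 w8=1 w10=1 w2=0
t10.Δ4 w3=0 w4=1 w9=1 clk=1 w0=1 w1=0 w5=1 w6=1 w7=1 w8=0 w10=1 w2=0
t11.Δ0 w3=0 w4=1 w9=1 clk=1 w0=1 w1=0 w5=1 w6=1 w7=1 w8=0 w10=1 w2=0
t11.Δ1 w3=0 w4=1 w9=1 clk=0 w0=1 w1=0 w5=1 w6=1 w7=1 w8=0 w10=1 w2=0
t12.Δ0 w3=0 w4=1 w9=1 clk=0 w0=1 w1=0 w5=1 w6=1 w7=1 w8=0 w10=1 w2=0
t12.Δ1 w3=0 w4=1 w9=1 clk=1 w0=1 w1=0 w5=1 w6=1 w7=1 w8=0 w10=1 w2=0
t12.Δ2 w3=0 w4=0 w9=1 clk=1 w0=1 w1=0 w5=1 w6=1 w7=1 w8=0 w10=1 w2=0
t12.Δ3 w3=0 w4=0 w9=1 clk=1 w0=1 w1=0 w5=1 w6=0 w7=1 w8=0 w10=1 w2=0
t12.Δ4 w3=0 w4=0 w9=1 clk=1 w0=1 w1=0 w5=1 w6=0 w7=1 w8=1 w10=1 w2=0
t13.Δ0 w3=0 w4=0 w9=1 clk=1 w0=1 w1=0 w5=1 w6=0 w7=1 w8=1 w10=1 w2=0
t13.Δ1 w3=0 w4=0 w9=1 clk=0 w0=1 w1=0 w5=1 w6=0 w7=1 w8=1 w10=1 w2=0
t14.Δ0 w3=0 w4=0 w9=1 clk=0 w0=1 w1=0 w5=1 w6=0 w7=1 w8=1 w10=1 w2=0
t14.Δ1 w3=0 w4=0 w9=1 clk=1 w0=1 w1=0 w5=1 w6=0 w7=1 w8=1 w10=1 w2=0
t14.Δ2 w3=0 w4=1 w9=1 clk=1 w0=1 w1=0 w5=1 w6=0 w7=1 w8=1 w10=1 w2=0
t14.Δ3 w3=0 w4=1 w9=1 clk=1 w0=1 w1=0 w5=1 w6=1 w7=1 w8=1 w10=1 w2=0
t14.Δ4 w3=0 w4=1 w9=1 clk=1 w0=1 w1=0 w5=1 w6=1 w7=1 w8=0 w10=1 w2=0
t15.Δ0 w3=0 w4=1 w9=1 clk=1 w0=1 w1=0 w5=1 w6=1 w7=1 w8=0 w10=1 w2=0
t15.Δ1 w3=0 w4=1 w9=1 clk=0 w0=1 w1=0 w5=1 w6=1 w7=1 w8=0 w10=1 w2=0
t16.Δ0 w3=0 w4=1 w9=1 clk=0 w0=1 w1=0 w5=1 w6=1 w7=1 w8=0 w10=1 w2=0
t16.Δ1 w3=0 w4=1 w9=1 clk=1 w0=1 w1=0 w5=1 w6=1 w7=1 w8=0 w10=1 w2=0
t16.Δ2 w3=0 w4=0 w9=1 clk=1 w0=1 w1=0 w5=1 w6=1 w7=1 w8=0 w10=1 w2=0
t16.Δ3 w3=0 w4=0 w9=1 clk=1 w0=1 w1=0 w5=1 w6=0 w7=1 w8=0 w10=1 w2=0
t16.Δ4 w3=0 w4=0 w9=1 clk=1 w0=1 w1=0 w5=1 w6=0 w7=1 w8=1 w10=1 w2=0
t17.Δ0 w3=0 w4=0 w9=1 clk=1 w0=1 w1=0 w5=1 w6=0 w7=1 w8=1 w10=1 w2=0
t17.Δ1 w3=0 w4=0 w9=1 clk=0 w0=1 w1=0 w5=1 w6=0 w7=1 w8=1 w10=1 w2=0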